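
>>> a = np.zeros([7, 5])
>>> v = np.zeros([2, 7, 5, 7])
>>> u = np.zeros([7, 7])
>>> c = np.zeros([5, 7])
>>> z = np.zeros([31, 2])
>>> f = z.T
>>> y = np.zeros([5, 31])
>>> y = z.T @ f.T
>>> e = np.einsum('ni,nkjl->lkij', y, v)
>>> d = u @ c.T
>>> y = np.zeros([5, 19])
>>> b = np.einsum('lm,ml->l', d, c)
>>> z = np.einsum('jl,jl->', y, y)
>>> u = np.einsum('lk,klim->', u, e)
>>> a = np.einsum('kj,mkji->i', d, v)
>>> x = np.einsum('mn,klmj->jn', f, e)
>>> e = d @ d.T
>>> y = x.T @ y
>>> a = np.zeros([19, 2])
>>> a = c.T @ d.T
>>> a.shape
(7, 7)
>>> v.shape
(2, 7, 5, 7)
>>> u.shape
()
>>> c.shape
(5, 7)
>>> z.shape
()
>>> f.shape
(2, 31)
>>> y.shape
(31, 19)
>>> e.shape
(7, 7)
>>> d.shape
(7, 5)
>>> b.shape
(7,)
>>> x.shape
(5, 31)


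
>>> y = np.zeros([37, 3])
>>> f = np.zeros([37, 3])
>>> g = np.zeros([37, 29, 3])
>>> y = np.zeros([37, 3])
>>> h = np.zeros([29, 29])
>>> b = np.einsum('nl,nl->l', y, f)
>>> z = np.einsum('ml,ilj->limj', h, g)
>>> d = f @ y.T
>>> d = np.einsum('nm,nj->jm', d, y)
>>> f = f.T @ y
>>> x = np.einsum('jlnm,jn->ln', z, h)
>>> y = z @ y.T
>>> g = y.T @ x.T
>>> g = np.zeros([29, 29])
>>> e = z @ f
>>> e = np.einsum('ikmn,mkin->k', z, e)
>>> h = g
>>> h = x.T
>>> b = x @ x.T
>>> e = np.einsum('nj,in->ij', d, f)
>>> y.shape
(29, 37, 29, 37)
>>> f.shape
(3, 3)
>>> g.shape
(29, 29)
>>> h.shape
(29, 37)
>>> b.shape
(37, 37)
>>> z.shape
(29, 37, 29, 3)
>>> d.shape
(3, 37)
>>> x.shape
(37, 29)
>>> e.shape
(3, 37)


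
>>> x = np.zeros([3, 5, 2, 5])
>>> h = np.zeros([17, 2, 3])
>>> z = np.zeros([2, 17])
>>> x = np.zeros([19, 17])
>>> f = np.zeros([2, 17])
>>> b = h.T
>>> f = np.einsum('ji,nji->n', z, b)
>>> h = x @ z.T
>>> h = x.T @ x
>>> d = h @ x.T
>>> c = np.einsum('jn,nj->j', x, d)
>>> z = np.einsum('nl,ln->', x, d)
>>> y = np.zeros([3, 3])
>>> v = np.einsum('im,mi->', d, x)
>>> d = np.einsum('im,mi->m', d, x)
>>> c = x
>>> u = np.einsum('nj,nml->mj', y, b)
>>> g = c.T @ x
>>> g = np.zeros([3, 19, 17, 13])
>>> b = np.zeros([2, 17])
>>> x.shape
(19, 17)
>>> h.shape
(17, 17)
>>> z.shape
()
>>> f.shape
(3,)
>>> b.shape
(2, 17)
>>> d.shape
(19,)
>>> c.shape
(19, 17)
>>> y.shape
(3, 3)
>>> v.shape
()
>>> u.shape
(2, 3)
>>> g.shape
(3, 19, 17, 13)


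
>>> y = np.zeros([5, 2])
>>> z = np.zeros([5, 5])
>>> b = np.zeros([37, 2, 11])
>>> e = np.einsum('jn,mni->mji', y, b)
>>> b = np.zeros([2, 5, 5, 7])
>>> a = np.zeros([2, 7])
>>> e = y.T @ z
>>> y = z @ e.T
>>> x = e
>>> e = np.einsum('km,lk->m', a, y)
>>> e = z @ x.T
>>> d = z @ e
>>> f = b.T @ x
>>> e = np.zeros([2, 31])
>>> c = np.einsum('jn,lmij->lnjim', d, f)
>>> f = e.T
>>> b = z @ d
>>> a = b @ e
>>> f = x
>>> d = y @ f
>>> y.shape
(5, 2)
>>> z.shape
(5, 5)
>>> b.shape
(5, 2)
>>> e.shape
(2, 31)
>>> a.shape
(5, 31)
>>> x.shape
(2, 5)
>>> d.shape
(5, 5)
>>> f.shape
(2, 5)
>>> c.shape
(7, 2, 5, 5, 5)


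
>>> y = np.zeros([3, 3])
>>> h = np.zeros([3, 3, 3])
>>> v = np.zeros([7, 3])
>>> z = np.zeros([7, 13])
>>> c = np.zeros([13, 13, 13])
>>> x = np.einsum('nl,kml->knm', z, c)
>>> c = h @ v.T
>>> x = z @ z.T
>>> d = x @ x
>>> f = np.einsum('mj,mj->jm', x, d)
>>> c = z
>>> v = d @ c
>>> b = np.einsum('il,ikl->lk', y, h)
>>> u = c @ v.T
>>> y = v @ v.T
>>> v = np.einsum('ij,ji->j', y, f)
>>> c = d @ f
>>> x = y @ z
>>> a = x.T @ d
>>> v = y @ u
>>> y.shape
(7, 7)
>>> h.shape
(3, 3, 3)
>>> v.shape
(7, 7)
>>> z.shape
(7, 13)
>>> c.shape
(7, 7)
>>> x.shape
(7, 13)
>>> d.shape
(7, 7)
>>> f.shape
(7, 7)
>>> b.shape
(3, 3)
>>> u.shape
(7, 7)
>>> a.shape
(13, 7)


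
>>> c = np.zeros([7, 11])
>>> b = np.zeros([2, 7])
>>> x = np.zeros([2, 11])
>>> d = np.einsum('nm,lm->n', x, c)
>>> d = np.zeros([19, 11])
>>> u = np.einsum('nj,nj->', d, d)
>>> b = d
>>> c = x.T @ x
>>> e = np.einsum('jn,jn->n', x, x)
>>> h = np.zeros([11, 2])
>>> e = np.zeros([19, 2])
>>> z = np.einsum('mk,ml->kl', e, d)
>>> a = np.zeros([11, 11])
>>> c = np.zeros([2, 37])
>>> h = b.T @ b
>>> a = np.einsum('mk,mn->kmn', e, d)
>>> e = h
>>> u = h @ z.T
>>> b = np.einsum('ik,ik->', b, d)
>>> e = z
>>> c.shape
(2, 37)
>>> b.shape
()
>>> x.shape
(2, 11)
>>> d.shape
(19, 11)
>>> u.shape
(11, 2)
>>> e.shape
(2, 11)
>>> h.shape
(11, 11)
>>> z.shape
(2, 11)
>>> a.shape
(2, 19, 11)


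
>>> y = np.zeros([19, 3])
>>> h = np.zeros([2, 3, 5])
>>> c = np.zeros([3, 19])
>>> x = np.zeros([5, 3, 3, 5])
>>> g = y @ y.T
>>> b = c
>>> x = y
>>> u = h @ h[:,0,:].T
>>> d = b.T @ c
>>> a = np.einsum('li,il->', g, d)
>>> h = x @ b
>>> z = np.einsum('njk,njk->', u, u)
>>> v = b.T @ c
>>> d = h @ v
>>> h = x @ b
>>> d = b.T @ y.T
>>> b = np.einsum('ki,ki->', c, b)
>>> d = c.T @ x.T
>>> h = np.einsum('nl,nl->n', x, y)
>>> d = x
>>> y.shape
(19, 3)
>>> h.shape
(19,)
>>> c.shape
(3, 19)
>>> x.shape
(19, 3)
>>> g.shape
(19, 19)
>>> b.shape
()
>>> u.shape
(2, 3, 2)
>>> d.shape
(19, 3)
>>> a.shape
()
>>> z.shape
()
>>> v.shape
(19, 19)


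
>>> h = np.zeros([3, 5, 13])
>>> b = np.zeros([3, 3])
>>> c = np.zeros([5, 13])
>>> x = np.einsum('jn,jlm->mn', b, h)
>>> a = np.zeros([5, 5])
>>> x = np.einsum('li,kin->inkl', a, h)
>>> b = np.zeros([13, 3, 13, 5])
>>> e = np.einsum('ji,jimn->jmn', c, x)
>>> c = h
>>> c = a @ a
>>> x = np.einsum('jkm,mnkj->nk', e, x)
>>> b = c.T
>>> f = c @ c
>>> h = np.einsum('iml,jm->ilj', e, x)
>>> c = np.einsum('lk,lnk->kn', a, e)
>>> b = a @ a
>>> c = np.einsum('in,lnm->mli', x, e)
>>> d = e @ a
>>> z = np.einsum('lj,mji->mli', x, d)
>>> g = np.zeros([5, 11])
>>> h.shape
(5, 5, 13)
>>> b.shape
(5, 5)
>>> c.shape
(5, 5, 13)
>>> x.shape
(13, 3)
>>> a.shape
(5, 5)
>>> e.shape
(5, 3, 5)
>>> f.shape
(5, 5)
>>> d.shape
(5, 3, 5)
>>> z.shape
(5, 13, 5)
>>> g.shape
(5, 11)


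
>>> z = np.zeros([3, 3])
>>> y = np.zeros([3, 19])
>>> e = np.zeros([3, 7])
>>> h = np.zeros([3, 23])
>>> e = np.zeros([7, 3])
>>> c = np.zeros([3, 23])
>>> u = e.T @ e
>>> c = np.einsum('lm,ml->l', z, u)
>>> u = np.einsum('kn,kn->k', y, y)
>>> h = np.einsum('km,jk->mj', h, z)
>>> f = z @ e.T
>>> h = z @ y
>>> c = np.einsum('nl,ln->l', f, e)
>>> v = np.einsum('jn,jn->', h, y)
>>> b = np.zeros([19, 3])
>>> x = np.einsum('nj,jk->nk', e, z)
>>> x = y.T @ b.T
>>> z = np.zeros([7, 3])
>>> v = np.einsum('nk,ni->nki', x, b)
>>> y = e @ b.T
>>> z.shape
(7, 3)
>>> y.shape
(7, 19)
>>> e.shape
(7, 3)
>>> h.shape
(3, 19)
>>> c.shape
(7,)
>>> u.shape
(3,)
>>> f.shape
(3, 7)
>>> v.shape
(19, 19, 3)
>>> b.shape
(19, 3)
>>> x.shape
(19, 19)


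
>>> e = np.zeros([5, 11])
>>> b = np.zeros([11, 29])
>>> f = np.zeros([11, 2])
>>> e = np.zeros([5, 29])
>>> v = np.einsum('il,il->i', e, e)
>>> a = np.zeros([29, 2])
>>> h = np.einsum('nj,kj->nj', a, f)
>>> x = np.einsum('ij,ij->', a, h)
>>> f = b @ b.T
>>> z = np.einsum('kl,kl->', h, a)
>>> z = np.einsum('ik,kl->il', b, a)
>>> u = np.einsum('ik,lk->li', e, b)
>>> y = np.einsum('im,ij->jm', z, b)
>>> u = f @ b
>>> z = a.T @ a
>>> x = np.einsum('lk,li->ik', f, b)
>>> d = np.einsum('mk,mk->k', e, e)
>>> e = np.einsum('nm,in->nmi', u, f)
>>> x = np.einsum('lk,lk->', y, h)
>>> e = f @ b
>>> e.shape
(11, 29)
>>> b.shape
(11, 29)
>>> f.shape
(11, 11)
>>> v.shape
(5,)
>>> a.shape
(29, 2)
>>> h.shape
(29, 2)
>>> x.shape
()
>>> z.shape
(2, 2)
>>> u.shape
(11, 29)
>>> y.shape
(29, 2)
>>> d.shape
(29,)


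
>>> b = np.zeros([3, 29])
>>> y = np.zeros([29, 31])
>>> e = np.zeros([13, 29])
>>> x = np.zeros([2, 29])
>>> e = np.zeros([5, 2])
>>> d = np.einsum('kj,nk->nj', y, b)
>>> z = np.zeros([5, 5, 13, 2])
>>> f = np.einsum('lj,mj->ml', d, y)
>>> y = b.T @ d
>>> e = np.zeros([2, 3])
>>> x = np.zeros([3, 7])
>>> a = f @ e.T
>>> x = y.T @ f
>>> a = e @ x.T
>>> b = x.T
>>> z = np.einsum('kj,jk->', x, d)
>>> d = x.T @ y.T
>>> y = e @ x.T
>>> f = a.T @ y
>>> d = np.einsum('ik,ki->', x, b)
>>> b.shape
(3, 31)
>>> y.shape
(2, 31)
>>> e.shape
(2, 3)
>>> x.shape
(31, 3)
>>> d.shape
()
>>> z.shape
()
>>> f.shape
(31, 31)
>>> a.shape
(2, 31)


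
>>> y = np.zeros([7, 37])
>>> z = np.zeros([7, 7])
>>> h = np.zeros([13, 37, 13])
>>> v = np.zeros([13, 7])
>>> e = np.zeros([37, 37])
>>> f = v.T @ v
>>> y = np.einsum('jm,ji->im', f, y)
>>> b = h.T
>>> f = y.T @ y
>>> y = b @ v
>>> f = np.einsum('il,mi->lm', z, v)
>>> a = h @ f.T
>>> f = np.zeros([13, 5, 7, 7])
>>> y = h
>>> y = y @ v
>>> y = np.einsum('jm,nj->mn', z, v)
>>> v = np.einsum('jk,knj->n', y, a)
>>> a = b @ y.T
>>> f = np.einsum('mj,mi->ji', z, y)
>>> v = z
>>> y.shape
(7, 13)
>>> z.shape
(7, 7)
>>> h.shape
(13, 37, 13)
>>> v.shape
(7, 7)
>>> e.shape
(37, 37)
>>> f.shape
(7, 13)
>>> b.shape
(13, 37, 13)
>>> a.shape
(13, 37, 7)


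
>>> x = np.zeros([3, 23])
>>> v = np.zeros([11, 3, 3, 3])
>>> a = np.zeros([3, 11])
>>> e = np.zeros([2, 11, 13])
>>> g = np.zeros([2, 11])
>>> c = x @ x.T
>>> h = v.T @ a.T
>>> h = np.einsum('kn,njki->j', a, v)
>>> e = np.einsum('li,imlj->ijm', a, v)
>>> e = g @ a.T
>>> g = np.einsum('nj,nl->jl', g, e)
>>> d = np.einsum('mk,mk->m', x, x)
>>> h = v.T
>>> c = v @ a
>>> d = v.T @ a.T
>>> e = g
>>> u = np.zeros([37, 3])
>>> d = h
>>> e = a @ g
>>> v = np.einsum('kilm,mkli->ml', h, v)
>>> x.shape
(3, 23)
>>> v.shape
(11, 3)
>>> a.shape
(3, 11)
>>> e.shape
(3, 3)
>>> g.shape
(11, 3)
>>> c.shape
(11, 3, 3, 11)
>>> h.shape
(3, 3, 3, 11)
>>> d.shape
(3, 3, 3, 11)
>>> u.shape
(37, 3)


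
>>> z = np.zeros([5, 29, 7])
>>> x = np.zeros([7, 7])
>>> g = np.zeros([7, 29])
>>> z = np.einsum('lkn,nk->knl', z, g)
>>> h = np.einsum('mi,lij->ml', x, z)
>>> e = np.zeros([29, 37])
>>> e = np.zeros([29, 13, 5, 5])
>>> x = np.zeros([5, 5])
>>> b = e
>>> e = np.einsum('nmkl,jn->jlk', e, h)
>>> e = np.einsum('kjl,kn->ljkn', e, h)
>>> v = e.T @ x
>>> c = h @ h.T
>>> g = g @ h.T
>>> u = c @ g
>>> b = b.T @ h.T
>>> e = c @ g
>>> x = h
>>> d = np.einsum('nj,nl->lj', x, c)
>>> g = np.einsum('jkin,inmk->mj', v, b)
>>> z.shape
(29, 7, 5)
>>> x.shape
(7, 29)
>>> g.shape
(13, 29)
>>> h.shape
(7, 29)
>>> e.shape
(7, 7)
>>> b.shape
(5, 5, 13, 7)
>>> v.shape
(29, 7, 5, 5)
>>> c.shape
(7, 7)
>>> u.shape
(7, 7)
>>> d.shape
(7, 29)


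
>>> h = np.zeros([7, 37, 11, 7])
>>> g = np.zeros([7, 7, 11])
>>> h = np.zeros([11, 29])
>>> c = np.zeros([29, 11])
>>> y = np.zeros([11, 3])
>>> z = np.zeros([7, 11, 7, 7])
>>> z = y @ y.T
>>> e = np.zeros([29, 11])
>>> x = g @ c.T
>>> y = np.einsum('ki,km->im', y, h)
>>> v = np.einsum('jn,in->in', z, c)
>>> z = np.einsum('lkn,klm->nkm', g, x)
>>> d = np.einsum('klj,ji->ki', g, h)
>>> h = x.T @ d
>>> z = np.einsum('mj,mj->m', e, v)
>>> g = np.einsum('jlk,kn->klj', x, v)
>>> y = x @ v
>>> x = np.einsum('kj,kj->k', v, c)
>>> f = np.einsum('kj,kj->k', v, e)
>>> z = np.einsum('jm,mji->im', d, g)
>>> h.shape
(29, 7, 29)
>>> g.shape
(29, 7, 7)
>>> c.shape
(29, 11)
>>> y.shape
(7, 7, 11)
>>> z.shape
(7, 29)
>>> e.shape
(29, 11)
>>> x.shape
(29,)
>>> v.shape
(29, 11)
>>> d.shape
(7, 29)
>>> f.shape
(29,)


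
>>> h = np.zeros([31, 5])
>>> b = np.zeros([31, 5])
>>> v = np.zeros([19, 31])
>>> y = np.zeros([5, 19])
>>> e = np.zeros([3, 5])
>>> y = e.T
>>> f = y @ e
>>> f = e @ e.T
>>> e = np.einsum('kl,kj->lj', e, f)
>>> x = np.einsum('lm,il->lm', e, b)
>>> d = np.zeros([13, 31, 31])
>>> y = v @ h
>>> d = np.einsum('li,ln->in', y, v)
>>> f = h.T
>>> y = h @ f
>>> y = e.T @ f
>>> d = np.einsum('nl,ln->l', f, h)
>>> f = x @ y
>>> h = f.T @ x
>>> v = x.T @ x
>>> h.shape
(31, 3)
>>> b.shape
(31, 5)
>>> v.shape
(3, 3)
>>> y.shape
(3, 31)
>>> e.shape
(5, 3)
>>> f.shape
(5, 31)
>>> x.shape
(5, 3)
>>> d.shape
(31,)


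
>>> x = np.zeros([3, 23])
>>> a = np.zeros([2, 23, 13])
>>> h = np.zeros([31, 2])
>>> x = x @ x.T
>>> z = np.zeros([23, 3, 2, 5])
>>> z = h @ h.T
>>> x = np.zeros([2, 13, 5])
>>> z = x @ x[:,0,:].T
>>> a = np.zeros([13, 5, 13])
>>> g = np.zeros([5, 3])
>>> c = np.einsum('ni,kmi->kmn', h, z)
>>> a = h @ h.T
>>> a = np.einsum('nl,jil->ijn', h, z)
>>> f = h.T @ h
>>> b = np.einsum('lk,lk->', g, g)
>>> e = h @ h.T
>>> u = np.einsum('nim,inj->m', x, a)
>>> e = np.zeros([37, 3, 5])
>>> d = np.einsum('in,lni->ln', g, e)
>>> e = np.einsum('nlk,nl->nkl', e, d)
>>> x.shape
(2, 13, 5)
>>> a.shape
(13, 2, 31)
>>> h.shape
(31, 2)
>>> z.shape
(2, 13, 2)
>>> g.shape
(5, 3)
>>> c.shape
(2, 13, 31)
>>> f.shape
(2, 2)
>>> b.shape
()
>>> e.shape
(37, 5, 3)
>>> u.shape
(5,)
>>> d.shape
(37, 3)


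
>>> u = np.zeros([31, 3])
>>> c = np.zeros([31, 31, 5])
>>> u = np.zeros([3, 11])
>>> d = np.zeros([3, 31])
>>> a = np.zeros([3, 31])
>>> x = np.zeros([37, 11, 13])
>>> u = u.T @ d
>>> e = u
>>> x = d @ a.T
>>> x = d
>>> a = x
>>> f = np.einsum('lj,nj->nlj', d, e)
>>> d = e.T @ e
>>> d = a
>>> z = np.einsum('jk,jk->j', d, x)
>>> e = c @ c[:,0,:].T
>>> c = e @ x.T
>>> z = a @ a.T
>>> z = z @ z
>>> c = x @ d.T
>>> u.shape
(11, 31)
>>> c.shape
(3, 3)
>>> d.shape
(3, 31)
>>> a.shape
(3, 31)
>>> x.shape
(3, 31)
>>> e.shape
(31, 31, 31)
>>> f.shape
(11, 3, 31)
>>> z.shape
(3, 3)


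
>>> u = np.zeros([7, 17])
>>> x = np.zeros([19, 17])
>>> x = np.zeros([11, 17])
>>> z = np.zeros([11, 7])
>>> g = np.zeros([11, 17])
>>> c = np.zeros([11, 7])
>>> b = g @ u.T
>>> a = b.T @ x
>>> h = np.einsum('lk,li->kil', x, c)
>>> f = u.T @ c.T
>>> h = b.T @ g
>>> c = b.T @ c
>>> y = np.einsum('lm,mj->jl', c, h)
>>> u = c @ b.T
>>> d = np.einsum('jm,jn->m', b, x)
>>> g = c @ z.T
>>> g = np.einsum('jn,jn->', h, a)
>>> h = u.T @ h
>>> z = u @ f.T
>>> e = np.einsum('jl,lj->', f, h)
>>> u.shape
(7, 11)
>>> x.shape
(11, 17)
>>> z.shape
(7, 17)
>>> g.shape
()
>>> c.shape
(7, 7)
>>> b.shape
(11, 7)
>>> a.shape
(7, 17)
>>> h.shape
(11, 17)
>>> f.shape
(17, 11)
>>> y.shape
(17, 7)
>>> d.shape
(7,)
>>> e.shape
()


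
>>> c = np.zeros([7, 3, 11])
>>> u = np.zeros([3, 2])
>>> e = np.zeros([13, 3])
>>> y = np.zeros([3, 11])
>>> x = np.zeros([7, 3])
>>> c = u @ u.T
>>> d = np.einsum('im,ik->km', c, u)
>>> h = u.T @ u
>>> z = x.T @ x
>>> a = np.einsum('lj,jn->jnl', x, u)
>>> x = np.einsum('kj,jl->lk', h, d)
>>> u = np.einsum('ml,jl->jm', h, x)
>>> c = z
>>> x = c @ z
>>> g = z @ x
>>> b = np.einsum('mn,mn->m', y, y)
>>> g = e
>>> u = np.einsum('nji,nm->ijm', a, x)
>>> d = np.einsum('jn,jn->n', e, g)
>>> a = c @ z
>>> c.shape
(3, 3)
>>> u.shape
(7, 2, 3)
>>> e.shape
(13, 3)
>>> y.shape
(3, 11)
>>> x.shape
(3, 3)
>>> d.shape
(3,)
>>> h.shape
(2, 2)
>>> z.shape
(3, 3)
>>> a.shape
(3, 3)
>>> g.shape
(13, 3)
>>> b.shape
(3,)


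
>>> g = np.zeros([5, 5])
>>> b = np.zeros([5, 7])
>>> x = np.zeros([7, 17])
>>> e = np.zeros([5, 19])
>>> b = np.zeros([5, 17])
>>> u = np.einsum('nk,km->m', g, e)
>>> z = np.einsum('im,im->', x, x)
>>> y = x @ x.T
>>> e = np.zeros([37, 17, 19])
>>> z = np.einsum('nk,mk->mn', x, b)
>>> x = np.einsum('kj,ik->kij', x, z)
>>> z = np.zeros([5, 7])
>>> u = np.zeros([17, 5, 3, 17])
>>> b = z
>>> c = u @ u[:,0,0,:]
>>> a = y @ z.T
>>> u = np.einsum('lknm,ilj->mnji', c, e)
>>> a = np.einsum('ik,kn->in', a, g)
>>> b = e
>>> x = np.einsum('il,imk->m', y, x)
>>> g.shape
(5, 5)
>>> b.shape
(37, 17, 19)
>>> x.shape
(5,)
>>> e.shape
(37, 17, 19)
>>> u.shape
(17, 3, 19, 37)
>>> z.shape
(5, 7)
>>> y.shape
(7, 7)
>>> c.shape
(17, 5, 3, 17)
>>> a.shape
(7, 5)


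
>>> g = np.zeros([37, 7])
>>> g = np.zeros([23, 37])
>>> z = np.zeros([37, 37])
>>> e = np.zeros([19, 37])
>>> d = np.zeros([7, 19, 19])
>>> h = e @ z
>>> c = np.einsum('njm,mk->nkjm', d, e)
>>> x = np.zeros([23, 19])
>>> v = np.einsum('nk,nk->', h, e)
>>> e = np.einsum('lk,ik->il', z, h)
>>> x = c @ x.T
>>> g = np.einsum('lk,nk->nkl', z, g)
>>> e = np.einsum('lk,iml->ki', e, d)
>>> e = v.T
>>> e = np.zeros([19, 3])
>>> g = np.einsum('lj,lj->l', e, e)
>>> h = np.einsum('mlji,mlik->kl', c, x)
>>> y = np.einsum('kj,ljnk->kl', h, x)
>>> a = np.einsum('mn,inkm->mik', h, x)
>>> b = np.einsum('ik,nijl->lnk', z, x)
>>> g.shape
(19,)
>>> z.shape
(37, 37)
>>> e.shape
(19, 3)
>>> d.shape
(7, 19, 19)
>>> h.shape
(23, 37)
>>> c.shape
(7, 37, 19, 19)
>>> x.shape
(7, 37, 19, 23)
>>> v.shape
()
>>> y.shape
(23, 7)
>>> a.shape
(23, 7, 19)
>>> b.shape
(23, 7, 37)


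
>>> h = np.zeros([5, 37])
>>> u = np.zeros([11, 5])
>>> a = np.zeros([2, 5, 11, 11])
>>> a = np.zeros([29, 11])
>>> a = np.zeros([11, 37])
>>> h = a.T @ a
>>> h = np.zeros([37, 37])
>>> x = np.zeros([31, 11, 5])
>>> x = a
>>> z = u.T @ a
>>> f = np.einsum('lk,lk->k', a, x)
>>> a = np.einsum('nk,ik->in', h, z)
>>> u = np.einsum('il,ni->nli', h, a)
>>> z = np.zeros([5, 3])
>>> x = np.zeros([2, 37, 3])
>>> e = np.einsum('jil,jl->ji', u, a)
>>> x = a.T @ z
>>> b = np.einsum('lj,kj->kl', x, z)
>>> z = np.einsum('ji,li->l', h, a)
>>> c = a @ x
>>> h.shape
(37, 37)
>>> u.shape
(5, 37, 37)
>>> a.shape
(5, 37)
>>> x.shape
(37, 3)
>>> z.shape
(5,)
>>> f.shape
(37,)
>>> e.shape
(5, 37)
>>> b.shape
(5, 37)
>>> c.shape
(5, 3)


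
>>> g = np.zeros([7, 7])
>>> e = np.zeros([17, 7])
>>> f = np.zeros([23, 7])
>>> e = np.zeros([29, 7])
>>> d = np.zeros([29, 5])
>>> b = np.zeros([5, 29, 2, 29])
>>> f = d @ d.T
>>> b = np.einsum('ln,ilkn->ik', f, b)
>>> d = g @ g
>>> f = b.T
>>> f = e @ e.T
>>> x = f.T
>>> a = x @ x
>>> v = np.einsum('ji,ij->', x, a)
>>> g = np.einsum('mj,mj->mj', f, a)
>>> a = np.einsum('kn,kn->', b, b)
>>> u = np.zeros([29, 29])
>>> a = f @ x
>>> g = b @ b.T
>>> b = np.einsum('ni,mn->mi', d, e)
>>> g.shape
(5, 5)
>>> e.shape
(29, 7)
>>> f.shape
(29, 29)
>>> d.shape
(7, 7)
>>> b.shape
(29, 7)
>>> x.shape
(29, 29)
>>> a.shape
(29, 29)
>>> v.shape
()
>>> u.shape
(29, 29)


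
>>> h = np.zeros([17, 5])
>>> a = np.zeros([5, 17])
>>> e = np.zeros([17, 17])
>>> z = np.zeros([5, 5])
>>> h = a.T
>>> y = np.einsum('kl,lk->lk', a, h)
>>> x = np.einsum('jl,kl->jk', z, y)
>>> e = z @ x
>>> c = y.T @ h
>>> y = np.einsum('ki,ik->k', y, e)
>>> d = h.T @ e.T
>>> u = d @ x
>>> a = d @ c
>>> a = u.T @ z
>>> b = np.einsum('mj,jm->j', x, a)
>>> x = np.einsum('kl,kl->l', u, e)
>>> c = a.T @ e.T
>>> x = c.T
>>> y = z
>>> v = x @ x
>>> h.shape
(17, 5)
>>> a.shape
(17, 5)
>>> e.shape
(5, 17)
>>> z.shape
(5, 5)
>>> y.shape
(5, 5)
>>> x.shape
(5, 5)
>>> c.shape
(5, 5)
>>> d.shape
(5, 5)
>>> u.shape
(5, 17)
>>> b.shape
(17,)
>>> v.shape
(5, 5)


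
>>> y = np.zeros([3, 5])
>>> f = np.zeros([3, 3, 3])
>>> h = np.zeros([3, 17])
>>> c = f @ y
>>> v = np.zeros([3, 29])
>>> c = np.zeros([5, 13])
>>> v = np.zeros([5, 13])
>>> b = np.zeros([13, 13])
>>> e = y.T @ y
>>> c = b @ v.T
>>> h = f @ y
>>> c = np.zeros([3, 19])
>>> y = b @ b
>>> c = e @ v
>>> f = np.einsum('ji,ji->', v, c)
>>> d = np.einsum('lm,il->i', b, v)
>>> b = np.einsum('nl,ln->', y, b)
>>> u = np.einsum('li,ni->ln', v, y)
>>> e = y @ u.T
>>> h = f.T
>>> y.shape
(13, 13)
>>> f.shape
()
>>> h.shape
()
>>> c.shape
(5, 13)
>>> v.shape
(5, 13)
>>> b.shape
()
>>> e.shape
(13, 5)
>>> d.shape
(5,)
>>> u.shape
(5, 13)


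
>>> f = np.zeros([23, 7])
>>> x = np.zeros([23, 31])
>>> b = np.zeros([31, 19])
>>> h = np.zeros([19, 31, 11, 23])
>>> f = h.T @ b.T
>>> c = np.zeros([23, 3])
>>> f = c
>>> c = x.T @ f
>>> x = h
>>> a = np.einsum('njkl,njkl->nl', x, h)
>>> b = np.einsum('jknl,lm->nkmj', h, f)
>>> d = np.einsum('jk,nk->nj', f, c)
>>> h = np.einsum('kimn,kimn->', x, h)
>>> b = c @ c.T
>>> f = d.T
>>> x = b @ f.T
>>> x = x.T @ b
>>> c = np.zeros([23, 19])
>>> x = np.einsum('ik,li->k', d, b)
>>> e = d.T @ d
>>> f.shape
(23, 31)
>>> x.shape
(23,)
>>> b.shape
(31, 31)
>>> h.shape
()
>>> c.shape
(23, 19)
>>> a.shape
(19, 23)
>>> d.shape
(31, 23)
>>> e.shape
(23, 23)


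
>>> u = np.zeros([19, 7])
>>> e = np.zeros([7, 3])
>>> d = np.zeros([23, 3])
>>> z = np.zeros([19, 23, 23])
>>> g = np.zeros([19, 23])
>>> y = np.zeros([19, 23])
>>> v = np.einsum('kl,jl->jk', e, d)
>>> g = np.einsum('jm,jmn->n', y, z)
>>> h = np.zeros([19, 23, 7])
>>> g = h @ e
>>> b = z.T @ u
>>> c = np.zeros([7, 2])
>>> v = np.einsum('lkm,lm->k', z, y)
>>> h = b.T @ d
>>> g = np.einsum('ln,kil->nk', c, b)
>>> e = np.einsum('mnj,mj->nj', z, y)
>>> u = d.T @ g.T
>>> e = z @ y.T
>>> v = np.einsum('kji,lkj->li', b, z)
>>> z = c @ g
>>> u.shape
(3, 2)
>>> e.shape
(19, 23, 19)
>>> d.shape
(23, 3)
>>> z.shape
(7, 23)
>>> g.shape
(2, 23)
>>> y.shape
(19, 23)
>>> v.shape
(19, 7)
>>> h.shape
(7, 23, 3)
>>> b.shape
(23, 23, 7)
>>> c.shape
(7, 2)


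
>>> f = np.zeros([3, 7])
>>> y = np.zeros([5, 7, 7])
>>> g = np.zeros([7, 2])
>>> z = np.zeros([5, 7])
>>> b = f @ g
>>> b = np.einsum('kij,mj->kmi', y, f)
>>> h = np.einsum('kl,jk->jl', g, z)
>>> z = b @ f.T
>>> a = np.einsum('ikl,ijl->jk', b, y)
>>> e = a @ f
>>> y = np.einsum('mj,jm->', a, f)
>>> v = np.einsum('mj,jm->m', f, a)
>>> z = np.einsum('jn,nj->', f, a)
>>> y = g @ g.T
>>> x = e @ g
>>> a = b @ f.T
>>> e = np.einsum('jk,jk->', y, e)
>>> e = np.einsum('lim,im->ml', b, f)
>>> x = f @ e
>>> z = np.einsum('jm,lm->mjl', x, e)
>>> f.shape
(3, 7)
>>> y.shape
(7, 7)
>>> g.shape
(7, 2)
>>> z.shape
(5, 3, 7)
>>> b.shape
(5, 3, 7)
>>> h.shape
(5, 2)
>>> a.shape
(5, 3, 3)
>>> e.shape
(7, 5)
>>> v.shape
(3,)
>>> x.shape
(3, 5)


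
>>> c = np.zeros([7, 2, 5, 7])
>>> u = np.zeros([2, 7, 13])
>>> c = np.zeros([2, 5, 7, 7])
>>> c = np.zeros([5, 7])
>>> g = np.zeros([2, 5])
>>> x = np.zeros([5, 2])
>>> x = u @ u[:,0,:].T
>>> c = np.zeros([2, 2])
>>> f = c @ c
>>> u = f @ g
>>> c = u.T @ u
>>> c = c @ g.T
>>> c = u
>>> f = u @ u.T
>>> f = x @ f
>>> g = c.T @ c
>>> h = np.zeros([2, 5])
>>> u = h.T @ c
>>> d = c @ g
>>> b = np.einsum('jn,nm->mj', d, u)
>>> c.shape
(2, 5)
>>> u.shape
(5, 5)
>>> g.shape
(5, 5)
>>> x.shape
(2, 7, 2)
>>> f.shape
(2, 7, 2)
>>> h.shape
(2, 5)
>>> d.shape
(2, 5)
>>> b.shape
(5, 2)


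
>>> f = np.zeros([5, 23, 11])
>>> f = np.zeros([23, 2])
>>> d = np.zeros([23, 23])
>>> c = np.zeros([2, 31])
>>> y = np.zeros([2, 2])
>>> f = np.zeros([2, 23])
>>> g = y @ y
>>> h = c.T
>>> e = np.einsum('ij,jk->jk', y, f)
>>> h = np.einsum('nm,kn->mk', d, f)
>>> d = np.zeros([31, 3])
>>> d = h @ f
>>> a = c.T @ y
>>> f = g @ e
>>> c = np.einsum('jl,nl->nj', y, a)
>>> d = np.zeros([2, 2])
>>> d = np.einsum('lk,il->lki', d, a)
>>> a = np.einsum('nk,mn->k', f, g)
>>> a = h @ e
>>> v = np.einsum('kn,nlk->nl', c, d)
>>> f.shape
(2, 23)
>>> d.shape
(2, 2, 31)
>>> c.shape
(31, 2)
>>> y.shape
(2, 2)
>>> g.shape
(2, 2)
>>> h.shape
(23, 2)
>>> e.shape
(2, 23)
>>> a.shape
(23, 23)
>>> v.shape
(2, 2)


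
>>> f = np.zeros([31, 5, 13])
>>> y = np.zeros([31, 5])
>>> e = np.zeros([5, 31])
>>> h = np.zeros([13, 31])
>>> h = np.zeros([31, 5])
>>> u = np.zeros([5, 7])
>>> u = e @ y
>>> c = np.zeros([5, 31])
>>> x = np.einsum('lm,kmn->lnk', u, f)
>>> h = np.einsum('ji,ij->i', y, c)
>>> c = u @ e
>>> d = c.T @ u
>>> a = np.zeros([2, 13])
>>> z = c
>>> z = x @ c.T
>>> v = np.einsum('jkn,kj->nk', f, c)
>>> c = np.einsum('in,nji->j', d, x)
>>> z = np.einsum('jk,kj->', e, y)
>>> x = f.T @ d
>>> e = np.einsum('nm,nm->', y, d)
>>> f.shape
(31, 5, 13)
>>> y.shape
(31, 5)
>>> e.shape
()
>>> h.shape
(5,)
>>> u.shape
(5, 5)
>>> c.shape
(13,)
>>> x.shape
(13, 5, 5)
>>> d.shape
(31, 5)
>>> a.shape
(2, 13)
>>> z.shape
()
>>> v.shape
(13, 5)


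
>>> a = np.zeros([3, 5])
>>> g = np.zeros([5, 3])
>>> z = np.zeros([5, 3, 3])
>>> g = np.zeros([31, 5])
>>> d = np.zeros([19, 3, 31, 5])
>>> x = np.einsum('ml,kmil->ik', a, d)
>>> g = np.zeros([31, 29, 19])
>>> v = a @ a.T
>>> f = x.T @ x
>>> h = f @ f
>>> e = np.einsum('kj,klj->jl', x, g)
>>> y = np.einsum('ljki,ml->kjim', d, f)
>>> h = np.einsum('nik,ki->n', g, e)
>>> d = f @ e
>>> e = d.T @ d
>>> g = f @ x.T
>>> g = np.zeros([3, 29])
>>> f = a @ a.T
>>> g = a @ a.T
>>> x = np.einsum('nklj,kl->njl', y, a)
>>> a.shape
(3, 5)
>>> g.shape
(3, 3)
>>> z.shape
(5, 3, 3)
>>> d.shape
(19, 29)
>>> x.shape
(31, 19, 5)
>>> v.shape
(3, 3)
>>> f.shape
(3, 3)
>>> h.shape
(31,)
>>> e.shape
(29, 29)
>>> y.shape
(31, 3, 5, 19)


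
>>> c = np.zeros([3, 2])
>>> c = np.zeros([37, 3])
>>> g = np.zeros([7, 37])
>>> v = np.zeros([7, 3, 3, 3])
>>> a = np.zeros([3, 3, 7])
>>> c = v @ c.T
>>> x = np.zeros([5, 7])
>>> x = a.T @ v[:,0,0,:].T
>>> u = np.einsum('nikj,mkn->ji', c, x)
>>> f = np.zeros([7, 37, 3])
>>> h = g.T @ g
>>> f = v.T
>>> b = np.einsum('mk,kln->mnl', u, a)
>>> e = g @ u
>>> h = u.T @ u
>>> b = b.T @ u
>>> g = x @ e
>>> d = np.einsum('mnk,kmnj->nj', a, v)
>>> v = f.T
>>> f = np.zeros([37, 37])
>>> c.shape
(7, 3, 3, 37)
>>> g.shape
(7, 3, 3)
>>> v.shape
(7, 3, 3, 3)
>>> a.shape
(3, 3, 7)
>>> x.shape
(7, 3, 7)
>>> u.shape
(37, 3)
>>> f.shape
(37, 37)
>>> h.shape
(3, 3)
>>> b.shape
(3, 7, 3)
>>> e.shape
(7, 3)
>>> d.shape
(3, 3)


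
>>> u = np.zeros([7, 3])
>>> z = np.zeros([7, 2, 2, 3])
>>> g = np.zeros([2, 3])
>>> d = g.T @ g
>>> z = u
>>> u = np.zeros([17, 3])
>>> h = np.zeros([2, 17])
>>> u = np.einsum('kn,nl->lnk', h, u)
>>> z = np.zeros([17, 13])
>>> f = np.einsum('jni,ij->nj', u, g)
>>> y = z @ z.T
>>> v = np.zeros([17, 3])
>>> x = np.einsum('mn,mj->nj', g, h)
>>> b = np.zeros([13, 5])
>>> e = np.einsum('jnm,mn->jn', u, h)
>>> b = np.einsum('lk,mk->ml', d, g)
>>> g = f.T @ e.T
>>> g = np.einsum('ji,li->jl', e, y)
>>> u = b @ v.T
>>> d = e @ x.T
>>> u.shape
(2, 17)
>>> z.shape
(17, 13)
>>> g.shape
(3, 17)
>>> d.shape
(3, 3)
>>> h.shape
(2, 17)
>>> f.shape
(17, 3)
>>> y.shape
(17, 17)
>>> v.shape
(17, 3)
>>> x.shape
(3, 17)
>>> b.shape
(2, 3)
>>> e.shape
(3, 17)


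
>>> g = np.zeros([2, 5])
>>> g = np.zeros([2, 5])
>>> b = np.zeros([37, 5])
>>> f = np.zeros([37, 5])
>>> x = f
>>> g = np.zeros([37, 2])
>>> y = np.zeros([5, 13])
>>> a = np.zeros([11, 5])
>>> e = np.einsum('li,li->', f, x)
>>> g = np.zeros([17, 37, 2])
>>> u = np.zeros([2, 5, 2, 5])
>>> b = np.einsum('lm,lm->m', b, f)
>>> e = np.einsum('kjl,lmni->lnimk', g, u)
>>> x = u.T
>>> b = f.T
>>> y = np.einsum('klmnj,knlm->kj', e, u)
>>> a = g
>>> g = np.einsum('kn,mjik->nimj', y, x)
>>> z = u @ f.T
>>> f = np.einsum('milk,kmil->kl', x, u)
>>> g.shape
(17, 5, 5, 2)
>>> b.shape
(5, 37)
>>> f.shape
(2, 5)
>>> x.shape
(5, 2, 5, 2)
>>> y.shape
(2, 17)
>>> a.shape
(17, 37, 2)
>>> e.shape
(2, 2, 5, 5, 17)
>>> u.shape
(2, 5, 2, 5)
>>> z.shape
(2, 5, 2, 37)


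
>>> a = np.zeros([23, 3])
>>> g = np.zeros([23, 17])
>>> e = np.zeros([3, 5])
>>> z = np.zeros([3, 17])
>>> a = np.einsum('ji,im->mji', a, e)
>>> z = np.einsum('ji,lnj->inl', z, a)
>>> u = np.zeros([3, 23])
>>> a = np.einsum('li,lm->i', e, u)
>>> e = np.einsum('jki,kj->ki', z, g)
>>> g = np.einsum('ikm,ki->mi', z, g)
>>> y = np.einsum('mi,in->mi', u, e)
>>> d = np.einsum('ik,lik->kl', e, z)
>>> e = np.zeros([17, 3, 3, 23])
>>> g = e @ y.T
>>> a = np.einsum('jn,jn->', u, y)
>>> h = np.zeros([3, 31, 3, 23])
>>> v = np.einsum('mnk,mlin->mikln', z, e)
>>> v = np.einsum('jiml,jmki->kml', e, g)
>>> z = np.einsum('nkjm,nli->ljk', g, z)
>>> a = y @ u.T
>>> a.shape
(3, 3)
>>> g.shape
(17, 3, 3, 3)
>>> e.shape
(17, 3, 3, 23)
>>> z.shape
(23, 3, 3)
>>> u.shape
(3, 23)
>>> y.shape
(3, 23)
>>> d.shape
(5, 17)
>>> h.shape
(3, 31, 3, 23)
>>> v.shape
(3, 3, 23)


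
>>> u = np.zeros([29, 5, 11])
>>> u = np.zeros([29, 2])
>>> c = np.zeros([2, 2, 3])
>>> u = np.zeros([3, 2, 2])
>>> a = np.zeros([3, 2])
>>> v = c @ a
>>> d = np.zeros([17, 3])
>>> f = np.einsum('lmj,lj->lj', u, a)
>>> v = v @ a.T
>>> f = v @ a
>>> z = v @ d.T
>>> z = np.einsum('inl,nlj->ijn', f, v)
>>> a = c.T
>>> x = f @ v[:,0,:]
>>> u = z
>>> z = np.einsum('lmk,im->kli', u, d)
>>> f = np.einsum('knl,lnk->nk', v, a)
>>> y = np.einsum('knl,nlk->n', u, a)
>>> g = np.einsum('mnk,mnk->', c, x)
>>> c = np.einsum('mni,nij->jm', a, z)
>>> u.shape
(2, 3, 2)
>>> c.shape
(17, 3)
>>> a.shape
(3, 2, 2)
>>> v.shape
(2, 2, 3)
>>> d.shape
(17, 3)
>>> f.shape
(2, 2)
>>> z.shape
(2, 2, 17)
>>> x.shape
(2, 2, 3)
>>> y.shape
(3,)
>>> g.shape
()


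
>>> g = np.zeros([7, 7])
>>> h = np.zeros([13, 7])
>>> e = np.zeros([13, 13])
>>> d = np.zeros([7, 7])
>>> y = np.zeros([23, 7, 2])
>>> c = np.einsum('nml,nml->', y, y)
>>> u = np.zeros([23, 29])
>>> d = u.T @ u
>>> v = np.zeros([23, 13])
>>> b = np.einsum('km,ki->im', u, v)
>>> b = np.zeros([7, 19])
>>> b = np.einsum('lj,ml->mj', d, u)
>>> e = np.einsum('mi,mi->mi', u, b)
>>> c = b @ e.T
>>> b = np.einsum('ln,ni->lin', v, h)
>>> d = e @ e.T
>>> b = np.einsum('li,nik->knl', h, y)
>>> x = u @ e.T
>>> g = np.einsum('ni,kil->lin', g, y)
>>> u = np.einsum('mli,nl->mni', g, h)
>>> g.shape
(2, 7, 7)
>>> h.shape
(13, 7)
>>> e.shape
(23, 29)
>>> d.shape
(23, 23)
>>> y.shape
(23, 7, 2)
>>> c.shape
(23, 23)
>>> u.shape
(2, 13, 7)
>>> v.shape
(23, 13)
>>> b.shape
(2, 23, 13)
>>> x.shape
(23, 23)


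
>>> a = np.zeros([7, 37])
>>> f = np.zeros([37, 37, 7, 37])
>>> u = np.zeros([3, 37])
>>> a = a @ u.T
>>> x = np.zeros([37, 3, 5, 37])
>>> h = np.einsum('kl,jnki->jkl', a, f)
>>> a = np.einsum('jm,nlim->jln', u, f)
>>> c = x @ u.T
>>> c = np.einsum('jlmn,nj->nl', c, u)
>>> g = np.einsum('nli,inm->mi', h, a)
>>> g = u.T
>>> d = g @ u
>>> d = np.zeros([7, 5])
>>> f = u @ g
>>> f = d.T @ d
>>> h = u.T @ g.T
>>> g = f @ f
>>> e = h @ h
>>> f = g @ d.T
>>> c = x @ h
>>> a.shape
(3, 37, 37)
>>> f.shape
(5, 7)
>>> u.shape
(3, 37)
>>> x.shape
(37, 3, 5, 37)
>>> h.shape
(37, 37)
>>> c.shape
(37, 3, 5, 37)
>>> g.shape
(5, 5)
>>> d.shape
(7, 5)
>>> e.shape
(37, 37)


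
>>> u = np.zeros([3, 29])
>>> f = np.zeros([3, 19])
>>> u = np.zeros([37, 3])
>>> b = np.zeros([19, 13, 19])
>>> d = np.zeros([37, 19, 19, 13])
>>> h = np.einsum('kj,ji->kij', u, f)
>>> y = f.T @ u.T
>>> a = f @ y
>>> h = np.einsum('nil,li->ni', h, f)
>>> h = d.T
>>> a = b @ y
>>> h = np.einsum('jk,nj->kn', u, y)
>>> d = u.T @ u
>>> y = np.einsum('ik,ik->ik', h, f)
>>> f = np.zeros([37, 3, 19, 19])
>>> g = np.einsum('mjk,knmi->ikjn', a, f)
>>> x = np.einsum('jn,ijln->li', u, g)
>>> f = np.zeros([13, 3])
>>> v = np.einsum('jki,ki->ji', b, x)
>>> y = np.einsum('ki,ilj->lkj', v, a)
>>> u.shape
(37, 3)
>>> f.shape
(13, 3)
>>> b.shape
(19, 13, 19)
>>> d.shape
(3, 3)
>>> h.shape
(3, 19)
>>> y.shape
(13, 19, 37)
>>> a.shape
(19, 13, 37)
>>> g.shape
(19, 37, 13, 3)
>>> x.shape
(13, 19)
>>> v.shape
(19, 19)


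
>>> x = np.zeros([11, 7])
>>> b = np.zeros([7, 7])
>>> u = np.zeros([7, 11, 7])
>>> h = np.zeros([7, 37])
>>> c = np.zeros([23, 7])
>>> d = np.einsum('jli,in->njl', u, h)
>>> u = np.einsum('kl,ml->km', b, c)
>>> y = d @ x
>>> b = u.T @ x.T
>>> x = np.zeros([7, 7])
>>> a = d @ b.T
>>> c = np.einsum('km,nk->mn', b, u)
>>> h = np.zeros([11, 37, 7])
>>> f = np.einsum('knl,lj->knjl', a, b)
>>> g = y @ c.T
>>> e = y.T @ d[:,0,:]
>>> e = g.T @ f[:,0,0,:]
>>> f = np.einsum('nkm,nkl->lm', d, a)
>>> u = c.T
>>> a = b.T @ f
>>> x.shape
(7, 7)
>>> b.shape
(23, 11)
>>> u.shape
(7, 11)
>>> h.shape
(11, 37, 7)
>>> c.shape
(11, 7)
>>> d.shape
(37, 7, 11)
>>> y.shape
(37, 7, 7)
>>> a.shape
(11, 11)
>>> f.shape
(23, 11)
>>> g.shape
(37, 7, 11)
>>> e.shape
(11, 7, 23)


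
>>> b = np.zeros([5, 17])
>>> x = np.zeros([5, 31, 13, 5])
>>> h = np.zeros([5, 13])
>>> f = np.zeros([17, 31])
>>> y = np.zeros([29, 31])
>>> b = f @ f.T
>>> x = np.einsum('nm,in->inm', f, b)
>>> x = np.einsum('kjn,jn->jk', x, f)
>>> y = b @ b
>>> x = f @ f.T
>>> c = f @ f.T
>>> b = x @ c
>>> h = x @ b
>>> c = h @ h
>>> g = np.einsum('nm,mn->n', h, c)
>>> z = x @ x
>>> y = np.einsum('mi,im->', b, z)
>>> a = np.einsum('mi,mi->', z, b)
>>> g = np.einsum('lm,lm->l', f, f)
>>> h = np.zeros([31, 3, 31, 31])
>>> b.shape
(17, 17)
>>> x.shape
(17, 17)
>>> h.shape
(31, 3, 31, 31)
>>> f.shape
(17, 31)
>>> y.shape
()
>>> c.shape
(17, 17)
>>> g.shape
(17,)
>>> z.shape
(17, 17)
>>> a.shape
()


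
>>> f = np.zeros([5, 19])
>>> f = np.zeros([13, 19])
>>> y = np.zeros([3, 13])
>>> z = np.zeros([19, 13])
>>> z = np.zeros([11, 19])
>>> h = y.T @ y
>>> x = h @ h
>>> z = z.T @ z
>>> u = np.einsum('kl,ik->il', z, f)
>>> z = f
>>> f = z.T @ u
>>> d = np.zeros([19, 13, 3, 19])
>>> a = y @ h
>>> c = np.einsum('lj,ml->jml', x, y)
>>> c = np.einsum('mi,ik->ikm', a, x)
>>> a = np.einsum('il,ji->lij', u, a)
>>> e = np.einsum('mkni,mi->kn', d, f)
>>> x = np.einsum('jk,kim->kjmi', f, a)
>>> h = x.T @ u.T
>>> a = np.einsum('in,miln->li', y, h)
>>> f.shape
(19, 19)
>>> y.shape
(3, 13)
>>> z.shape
(13, 19)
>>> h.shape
(13, 3, 19, 13)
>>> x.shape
(19, 19, 3, 13)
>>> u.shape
(13, 19)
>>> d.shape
(19, 13, 3, 19)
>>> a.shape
(19, 3)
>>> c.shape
(13, 13, 3)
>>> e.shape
(13, 3)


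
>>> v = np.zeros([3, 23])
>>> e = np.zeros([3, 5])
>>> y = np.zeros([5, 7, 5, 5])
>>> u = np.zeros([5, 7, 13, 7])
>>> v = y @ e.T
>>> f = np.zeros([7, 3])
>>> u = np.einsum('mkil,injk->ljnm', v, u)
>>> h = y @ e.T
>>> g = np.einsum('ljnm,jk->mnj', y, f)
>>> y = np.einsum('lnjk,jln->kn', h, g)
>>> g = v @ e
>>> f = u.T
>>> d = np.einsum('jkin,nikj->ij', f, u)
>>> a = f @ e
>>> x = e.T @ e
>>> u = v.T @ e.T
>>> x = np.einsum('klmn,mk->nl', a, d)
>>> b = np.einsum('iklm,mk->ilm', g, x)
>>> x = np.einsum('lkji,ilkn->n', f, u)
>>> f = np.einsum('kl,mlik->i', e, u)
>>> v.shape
(5, 7, 5, 3)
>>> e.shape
(3, 5)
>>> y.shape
(3, 7)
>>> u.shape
(3, 5, 7, 3)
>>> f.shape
(7,)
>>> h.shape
(5, 7, 5, 3)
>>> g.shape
(5, 7, 5, 5)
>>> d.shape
(13, 5)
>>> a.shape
(5, 7, 13, 5)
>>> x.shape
(3,)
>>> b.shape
(5, 5, 5)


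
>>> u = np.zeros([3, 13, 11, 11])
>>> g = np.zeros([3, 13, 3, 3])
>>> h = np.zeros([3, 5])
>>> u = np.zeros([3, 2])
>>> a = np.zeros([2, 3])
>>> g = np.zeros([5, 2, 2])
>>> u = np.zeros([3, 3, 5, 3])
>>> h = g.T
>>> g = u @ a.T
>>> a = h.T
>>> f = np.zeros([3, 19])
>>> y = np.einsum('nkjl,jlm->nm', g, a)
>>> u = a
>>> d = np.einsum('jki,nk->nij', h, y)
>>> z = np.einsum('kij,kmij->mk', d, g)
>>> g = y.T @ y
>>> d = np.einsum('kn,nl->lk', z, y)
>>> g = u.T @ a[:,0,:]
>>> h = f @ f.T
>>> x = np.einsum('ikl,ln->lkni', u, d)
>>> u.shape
(5, 2, 2)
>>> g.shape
(2, 2, 2)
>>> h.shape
(3, 3)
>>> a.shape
(5, 2, 2)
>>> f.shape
(3, 19)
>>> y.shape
(3, 2)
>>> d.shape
(2, 3)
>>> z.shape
(3, 3)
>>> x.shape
(2, 2, 3, 5)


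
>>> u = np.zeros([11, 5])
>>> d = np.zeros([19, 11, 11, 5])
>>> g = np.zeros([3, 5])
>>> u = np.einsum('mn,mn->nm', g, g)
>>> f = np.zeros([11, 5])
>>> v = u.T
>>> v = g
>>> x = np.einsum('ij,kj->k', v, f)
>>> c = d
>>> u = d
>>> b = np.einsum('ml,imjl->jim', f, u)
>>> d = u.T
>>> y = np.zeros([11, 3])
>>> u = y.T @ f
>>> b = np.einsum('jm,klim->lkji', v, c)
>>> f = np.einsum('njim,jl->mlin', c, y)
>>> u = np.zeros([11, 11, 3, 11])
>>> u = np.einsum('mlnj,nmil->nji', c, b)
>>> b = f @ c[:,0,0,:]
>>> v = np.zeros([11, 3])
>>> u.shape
(11, 5, 3)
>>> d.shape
(5, 11, 11, 19)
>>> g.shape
(3, 5)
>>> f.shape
(5, 3, 11, 19)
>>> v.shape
(11, 3)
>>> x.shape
(11,)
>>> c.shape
(19, 11, 11, 5)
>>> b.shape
(5, 3, 11, 5)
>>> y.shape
(11, 3)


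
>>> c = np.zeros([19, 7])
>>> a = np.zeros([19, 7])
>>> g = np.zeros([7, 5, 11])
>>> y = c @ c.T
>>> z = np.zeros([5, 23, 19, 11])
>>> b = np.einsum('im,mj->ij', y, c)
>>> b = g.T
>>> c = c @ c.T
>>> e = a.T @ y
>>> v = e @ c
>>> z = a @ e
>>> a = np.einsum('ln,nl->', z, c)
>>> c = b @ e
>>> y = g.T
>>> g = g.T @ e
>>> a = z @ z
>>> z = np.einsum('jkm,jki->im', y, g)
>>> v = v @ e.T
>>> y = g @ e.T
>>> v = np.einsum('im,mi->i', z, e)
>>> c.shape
(11, 5, 19)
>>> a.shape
(19, 19)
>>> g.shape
(11, 5, 19)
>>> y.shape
(11, 5, 7)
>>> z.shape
(19, 7)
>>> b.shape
(11, 5, 7)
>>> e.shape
(7, 19)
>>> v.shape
(19,)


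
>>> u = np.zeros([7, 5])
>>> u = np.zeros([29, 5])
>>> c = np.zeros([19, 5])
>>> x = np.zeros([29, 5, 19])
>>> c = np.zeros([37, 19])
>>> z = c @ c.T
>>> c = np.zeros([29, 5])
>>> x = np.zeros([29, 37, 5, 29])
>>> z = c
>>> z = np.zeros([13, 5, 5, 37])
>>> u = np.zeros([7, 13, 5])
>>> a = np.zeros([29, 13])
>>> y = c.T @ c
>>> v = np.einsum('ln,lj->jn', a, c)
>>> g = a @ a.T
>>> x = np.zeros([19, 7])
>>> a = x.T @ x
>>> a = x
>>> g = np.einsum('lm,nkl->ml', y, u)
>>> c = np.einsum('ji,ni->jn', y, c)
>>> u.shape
(7, 13, 5)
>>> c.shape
(5, 29)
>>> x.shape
(19, 7)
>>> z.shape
(13, 5, 5, 37)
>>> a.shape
(19, 7)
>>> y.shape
(5, 5)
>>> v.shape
(5, 13)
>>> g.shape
(5, 5)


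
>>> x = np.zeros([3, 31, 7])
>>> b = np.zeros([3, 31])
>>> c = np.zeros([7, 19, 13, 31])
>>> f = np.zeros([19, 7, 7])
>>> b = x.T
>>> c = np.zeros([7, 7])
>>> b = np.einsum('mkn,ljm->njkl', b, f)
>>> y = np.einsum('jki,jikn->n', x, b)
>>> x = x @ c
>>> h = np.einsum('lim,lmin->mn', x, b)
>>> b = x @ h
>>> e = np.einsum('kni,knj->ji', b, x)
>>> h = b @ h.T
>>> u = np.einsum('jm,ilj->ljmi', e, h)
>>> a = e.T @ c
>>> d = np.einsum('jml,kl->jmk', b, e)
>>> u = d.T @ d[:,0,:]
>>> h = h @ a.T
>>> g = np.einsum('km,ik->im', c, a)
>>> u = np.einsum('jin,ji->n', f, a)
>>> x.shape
(3, 31, 7)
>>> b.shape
(3, 31, 19)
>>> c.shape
(7, 7)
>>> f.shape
(19, 7, 7)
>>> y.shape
(19,)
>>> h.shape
(3, 31, 19)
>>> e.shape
(7, 19)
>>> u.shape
(7,)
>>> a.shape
(19, 7)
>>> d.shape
(3, 31, 7)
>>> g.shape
(19, 7)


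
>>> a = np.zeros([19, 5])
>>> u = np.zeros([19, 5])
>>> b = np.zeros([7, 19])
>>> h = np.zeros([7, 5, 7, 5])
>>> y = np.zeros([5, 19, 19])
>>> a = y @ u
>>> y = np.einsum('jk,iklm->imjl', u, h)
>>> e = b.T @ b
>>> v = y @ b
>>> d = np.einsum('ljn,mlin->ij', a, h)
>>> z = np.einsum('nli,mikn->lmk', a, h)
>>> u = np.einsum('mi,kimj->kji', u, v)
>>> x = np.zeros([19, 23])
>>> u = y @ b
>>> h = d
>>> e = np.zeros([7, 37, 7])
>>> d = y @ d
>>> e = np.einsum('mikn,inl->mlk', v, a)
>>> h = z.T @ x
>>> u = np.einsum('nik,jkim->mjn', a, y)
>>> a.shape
(5, 19, 5)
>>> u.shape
(7, 7, 5)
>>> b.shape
(7, 19)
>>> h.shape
(7, 7, 23)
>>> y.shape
(7, 5, 19, 7)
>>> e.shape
(7, 5, 19)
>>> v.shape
(7, 5, 19, 19)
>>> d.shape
(7, 5, 19, 19)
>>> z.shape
(19, 7, 7)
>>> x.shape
(19, 23)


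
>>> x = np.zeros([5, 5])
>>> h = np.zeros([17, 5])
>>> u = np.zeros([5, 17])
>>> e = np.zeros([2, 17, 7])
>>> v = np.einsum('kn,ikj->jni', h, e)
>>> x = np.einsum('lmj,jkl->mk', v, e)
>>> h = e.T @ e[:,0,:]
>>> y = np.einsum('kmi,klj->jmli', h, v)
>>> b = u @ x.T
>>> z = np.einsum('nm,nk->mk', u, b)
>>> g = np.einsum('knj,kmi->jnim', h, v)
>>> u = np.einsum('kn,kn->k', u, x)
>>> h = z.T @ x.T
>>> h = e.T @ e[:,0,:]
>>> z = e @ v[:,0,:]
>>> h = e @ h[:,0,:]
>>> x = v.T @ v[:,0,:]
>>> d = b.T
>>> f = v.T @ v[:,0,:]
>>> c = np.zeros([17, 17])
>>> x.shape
(2, 5, 2)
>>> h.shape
(2, 17, 7)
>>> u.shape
(5,)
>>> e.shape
(2, 17, 7)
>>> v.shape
(7, 5, 2)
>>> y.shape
(2, 17, 5, 7)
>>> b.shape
(5, 5)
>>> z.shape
(2, 17, 2)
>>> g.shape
(7, 17, 2, 5)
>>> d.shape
(5, 5)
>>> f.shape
(2, 5, 2)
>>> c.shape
(17, 17)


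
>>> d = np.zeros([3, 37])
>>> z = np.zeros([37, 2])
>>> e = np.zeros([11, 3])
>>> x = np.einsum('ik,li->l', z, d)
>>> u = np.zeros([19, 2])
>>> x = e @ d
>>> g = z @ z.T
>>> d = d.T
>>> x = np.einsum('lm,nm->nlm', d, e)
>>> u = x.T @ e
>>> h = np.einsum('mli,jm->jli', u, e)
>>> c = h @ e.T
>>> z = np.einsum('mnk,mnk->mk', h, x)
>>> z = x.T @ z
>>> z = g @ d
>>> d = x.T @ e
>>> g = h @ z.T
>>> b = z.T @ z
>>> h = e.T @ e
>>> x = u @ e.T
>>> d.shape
(3, 37, 3)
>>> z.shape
(37, 3)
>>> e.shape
(11, 3)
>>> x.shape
(3, 37, 11)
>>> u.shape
(3, 37, 3)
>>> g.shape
(11, 37, 37)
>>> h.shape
(3, 3)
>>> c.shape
(11, 37, 11)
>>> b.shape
(3, 3)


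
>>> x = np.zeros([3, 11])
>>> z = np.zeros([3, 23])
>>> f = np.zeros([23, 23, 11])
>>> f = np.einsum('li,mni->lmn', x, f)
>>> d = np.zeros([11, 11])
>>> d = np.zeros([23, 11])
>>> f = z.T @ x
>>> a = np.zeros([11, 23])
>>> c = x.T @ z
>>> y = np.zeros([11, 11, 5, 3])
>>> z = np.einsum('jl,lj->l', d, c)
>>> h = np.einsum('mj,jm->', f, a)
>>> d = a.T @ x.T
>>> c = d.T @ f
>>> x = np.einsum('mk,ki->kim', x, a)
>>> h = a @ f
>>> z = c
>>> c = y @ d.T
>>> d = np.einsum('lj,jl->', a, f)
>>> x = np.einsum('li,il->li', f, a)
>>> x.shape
(23, 11)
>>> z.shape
(3, 11)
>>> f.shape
(23, 11)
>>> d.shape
()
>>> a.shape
(11, 23)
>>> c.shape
(11, 11, 5, 23)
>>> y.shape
(11, 11, 5, 3)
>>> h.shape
(11, 11)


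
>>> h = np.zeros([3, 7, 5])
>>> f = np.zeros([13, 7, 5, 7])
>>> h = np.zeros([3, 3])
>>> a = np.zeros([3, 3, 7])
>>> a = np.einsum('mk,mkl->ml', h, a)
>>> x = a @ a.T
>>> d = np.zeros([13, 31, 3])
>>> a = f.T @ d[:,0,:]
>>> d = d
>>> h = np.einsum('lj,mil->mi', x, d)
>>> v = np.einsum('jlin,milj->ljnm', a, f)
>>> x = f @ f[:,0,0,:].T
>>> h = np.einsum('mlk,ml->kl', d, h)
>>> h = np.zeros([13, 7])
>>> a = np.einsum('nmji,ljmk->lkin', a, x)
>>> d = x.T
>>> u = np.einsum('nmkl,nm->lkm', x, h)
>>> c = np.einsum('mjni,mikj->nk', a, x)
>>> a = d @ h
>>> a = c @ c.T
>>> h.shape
(13, 7)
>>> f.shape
(13, 7, 5, 7)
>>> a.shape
(3, 3)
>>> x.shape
(13, 7, 5, 13)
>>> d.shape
(13, 5, 7, 13)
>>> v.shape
(5, 7, 3, 13)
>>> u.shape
(13, 5, 7)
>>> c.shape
(3, 5)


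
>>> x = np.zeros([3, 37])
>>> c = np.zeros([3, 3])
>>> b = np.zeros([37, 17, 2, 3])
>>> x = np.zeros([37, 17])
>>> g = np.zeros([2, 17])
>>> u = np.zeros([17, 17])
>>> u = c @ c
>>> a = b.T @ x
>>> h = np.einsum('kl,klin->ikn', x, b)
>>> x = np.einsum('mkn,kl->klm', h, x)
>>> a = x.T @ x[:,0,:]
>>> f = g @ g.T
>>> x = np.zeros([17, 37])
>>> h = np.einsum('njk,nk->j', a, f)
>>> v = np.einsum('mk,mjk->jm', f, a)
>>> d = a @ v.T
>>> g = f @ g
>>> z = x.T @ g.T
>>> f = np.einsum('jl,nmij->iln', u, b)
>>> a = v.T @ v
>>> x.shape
(17, 37)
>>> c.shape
(3, 3)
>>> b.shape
(37, 17, 2, 3)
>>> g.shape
(2, 17)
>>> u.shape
(3, 3)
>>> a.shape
(2, 2)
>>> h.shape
(17,)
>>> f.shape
(2, 3, 37)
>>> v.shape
(17, 2)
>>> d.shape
(2, 17, 17)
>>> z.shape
(37, 2)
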